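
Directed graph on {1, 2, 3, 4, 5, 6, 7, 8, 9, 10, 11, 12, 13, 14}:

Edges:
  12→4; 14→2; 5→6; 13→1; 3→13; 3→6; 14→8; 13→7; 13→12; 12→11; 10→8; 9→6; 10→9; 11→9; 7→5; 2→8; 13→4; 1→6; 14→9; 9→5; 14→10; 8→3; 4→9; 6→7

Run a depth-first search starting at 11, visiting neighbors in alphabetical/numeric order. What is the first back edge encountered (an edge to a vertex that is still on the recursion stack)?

7→5

DFS from 11 (visiting neighbors in alphabetical/numeric order); mark gray on enter, black on exit:
11 gray
  9 gray
    5 gray
      6 gray
        7 gray
          7→5: 5 is gray → back edge
First back edge: 7 → 5.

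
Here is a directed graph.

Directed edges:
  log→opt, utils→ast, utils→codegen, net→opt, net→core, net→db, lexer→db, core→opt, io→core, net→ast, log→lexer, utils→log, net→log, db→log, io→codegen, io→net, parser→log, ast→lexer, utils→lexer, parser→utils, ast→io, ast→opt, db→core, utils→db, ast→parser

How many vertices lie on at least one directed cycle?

A vertex is on a directed cycle iff it belongs to a strongly connected component of size ≥ 2 (or has a self-loop).
The vertices on cycles are {db, io, ast, log, net, lexer, utils, parser} — 8 in total.

8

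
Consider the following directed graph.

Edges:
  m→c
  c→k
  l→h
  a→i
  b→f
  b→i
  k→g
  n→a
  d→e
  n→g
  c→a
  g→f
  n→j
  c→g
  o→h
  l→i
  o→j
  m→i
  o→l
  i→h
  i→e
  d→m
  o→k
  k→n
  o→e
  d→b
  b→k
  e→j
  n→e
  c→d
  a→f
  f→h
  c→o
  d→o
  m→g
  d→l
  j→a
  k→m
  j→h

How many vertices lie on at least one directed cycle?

A vertex is on a directed cycle iff it belongs to a strongly connected component of size ≥ 2 (or has a self-loop).
The vertices on cycles are {a, b, c, d, e, i, j, k, m, o} — 10 in total.

10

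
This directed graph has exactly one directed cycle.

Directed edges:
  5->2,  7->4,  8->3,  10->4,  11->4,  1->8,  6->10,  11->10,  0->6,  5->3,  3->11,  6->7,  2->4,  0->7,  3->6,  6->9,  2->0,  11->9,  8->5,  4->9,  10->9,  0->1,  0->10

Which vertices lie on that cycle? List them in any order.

DFS with gray/black marking from 1:
1 gray
  8 gray
    3 gray
      6 gray
        9 gray
        9 black
        7 gray
          4 gray
            4→9: 9 black — skip
          4 black
        7 black
        10 gray
          10→9: 9 black — skip
          10→4: 4 black — skip
        10 black
      6 black
      11 gray
        11→10: 10 black — skip
        11→4: 4 black — skip
        11→9: 9 black — skip
      11 black
    3 black
    5 gray
      2 gray
        0 gray
          0→7: 7 black — skip
          0→6: 6 black — skip
          0→1: 1 is gray → back edge
Back edge closes the cycle 1 → 8 → 5 → 2 → 0 → 1; its vertices are {0, 1, 2, 5, 8}.

0, 1, 2, 5, 8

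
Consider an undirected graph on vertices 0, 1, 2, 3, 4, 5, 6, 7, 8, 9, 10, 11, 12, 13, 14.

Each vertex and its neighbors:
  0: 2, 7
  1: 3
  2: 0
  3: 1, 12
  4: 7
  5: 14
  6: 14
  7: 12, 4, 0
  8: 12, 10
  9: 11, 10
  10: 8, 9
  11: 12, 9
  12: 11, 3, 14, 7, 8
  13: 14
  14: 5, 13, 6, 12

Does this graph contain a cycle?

Yes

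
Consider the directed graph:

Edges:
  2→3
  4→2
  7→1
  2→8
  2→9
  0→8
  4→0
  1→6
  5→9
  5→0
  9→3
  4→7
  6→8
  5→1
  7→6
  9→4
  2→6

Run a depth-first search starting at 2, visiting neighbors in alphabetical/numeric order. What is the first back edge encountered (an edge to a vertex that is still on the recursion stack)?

DFS from 2 (visiting neighbors in alphabetical/numeric order); mark gray on enter, black on exit:
2 gray
  3 gray
  3 black
  6 gray
    8 gray
    8 black
  6 black
  2→8: 8 black — skip
  9 gray
    9→3: 3 black — skip
    4 gray
      0 gray
        0→8: 8 black — skip
      0 black
      4→2: 2 is gray → back edge
First back edge: 4 → 2.

4->2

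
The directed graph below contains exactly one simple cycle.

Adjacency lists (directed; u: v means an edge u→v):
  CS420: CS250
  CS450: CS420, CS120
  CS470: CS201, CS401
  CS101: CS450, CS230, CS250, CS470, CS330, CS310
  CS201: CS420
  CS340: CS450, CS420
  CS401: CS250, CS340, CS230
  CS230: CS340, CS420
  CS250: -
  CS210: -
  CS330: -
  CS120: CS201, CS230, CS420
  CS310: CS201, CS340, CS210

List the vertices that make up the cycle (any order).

DFS with gray/black marking from CS450:
CS450 gray
  CS420 gray
    CS250 gray
    CS250 black
  CS420 black
  CS120 gray
    CS201 gray
      CS201→CS420: CS420 black — skip
    CS201 black
    CS230 gray
      CS340 gray
        CS340→CS450: CS450 is gray → back edge
Back edge closes the cycle CS450 → CS120 → CS230 → CS340 → CS450; its vertices are {CS120, CS230, CS340, CS450}.

CS120, CS230, CS340, CS450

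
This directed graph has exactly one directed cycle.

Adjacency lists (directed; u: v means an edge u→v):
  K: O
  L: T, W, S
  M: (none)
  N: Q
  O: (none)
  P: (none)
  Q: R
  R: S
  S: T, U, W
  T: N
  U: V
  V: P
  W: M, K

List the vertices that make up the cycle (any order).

DFS with gray/black marking from S:
S gray
  T gray
    N gray
      Q gray
        R gray
          R→S: S is gray → back edge
Back edge closes the cycle S → T → N → Q → R → S; its vertices are {N, Q, R, S, T}.

N, Q, R, S, T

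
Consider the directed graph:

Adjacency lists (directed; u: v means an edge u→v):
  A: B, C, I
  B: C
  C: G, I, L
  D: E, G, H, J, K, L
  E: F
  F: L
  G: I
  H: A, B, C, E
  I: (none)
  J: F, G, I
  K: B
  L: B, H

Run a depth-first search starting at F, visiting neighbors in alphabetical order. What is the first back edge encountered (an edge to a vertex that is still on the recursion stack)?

C→L

DFS from F (visiting neighbors in alphabetical order); mark gray on enter, black on exit:
F gray
  L gray
    B gray
      C gray
        G gray
          I gray
          I black
        G black
        C→I: I black — skip
        C→L: L is gray → back edge
First back edge: C → L.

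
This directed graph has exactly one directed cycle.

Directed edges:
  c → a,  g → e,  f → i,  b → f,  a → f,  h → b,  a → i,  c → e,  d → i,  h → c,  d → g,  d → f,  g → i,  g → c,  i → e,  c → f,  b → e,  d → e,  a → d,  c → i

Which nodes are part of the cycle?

a, c, d, g

DFS with gray/black marking from c:
c gray
  e gray
  e black
  f gray
    i gray
      i→e: e black — skip
    i black
  f black
  a gray
    d gray
      d→e: e black — skip
      g gray
        g→c: c is gray → back edge
Back edge closes the cycle c → a → d → g → c; its vertices are {a, c, d, g}.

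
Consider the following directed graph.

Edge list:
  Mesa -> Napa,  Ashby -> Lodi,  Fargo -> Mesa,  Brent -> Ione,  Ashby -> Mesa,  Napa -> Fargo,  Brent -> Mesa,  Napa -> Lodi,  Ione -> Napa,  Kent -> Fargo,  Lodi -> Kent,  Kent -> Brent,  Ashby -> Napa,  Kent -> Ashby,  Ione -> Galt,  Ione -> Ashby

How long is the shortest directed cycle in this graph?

For each vertex v, BFS finds the shortest path from v back to v.
The shortest such closed walk is Ashby → Lodi → Kent → Ashby, length 3.

3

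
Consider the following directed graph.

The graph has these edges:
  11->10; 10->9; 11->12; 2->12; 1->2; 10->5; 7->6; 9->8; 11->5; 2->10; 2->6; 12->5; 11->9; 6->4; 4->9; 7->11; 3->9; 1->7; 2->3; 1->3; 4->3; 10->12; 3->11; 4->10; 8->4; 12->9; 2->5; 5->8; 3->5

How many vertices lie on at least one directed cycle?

8

A vertex is on a directed cycle iff it belongs to a strongly connected component of size ≥ 2 (or has a self-loop).
The vertices on cycles are {3, 4, 5, 8, 9, 10, 11, 12} — 8 in total.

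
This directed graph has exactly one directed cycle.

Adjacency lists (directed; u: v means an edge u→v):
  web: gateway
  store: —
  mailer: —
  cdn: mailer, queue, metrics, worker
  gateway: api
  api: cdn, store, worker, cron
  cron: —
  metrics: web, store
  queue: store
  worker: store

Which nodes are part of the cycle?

DFS with gray/black marking from gateway:
gateway gray
  api gray
    cdn gray
      mailer gray
      mailer black
      queue gray
        store gray
        store black
      queue black
      metrics gray
        web gray
          web→gateway: gateway is gray → back edge
Back edge closes the cycle gateway → api → cdn → metrics → web → gateway; its vertices are {api, cdn, web, gateway, metrics}.

api, cdn, web, gateway, metrics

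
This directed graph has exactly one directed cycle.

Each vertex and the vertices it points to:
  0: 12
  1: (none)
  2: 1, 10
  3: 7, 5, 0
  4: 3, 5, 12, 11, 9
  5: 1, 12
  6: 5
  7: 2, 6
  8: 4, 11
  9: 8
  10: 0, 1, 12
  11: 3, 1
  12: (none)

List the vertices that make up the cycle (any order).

DFS with gray/black marking from 8:
8 gray
  4 gray
    3 gray
      7 gray
        2 gray
          1 gray
          1 black
          10 gray
            0 gray
              12 gray
              12 black
            0 black
            10→1: 1 black — skip
            10→12: 12 black — skip
          10 black
        2 black
        6 gray
          5 gray
            5→1: 1 black — skip
            5→12: 12 black — skip
          5 black
        6 black
      7 black
      3→5: 5 black — skip
      3→0: 0 black — skip
    3 black
    4→5: 5 black — skip
    4→12: 12 black — skip
    11 gray
      11→3: 3 black — skip
      11→1: 1 black — skip
    11 black
    9 gray
      9→8: 8 is gray → back edge
Back edge closes the cycle 8 → 4 → 9 → 8; its vertices are {4, 8, 9}.

4, 8, 9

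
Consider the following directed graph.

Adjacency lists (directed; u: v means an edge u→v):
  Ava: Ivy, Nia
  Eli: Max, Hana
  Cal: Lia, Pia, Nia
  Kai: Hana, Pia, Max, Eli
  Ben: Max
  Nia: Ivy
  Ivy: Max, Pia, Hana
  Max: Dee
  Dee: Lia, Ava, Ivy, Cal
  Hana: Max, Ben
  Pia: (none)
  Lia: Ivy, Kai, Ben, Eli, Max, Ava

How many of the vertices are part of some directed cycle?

11

A vertex is on a directed cycle iff it belongs to a strongly connected component of size ≥ 2 (or has a self-loop).
The vertices on cycles are {Ava, Ben, Cal, Dee, Eli, Ivy, Kai, Lia, Max, Nia, Hana} — 11 in total.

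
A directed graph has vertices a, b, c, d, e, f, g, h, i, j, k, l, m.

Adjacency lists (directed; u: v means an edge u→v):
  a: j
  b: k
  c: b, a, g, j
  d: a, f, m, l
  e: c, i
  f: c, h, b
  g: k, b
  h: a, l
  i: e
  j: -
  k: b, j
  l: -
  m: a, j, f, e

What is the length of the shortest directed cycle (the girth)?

2

For each vertex v, BFS finds the shortest path from v back to v.
The shortest such closed walk is e → i → e, length 2.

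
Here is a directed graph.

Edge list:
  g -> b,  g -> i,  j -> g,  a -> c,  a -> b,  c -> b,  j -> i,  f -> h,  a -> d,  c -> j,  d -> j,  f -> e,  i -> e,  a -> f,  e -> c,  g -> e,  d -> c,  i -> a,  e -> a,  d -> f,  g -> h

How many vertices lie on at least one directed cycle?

A vertex is on a directed cycle iff it belongs to a strongly connected component of size ≥ 2 (or has a self-loop).
The vertices on cycles are {a, c, d, e, f, g, i, j} — 8 in total.

8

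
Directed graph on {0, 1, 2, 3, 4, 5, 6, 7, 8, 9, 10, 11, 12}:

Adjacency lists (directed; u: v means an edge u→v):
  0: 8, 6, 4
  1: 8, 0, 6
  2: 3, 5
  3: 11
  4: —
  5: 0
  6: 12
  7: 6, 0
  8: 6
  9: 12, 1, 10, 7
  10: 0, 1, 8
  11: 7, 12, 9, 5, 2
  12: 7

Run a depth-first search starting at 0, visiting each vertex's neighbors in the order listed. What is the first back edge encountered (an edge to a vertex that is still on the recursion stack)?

7→6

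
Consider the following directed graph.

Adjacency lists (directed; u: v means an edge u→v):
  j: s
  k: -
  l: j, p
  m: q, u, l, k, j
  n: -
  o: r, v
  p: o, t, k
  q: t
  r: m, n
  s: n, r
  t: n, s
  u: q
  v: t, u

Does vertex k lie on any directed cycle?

k lies on a cycle iff there is a path from k back to itself.
Exploring from k, it never reaches itself; equivalently, its strongly connected component is a singleton.

No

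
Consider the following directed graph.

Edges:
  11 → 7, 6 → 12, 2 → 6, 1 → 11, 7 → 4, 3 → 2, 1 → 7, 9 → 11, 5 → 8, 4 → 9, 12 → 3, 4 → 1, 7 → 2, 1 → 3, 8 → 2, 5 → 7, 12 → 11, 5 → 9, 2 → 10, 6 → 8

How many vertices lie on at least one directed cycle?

A vertex is on a directed cycle iff it belongs to a strongly connected component of size ≥ 2 (or has a self-loop).
The vertices on cycles are {1, 2, 3, 4, 6, 7, 8, 9, 11, 12} — 10 in total.

10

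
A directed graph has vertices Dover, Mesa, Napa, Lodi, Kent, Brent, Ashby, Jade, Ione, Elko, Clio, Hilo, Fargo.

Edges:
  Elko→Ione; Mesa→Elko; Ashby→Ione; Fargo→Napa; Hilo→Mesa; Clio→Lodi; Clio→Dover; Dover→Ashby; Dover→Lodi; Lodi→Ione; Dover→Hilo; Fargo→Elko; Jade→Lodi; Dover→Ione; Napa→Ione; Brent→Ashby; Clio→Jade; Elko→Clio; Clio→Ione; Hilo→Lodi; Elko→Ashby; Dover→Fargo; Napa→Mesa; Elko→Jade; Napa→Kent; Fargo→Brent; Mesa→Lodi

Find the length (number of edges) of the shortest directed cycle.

For each vertex v, BFS finds the shortest path from v back to v.
The shortest such closed walk is Dover → Fargo → Elko → Clio → Dover, length 4.

4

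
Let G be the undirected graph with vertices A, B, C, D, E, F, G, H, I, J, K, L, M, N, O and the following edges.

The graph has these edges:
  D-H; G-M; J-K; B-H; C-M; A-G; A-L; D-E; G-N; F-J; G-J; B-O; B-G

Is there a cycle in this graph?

No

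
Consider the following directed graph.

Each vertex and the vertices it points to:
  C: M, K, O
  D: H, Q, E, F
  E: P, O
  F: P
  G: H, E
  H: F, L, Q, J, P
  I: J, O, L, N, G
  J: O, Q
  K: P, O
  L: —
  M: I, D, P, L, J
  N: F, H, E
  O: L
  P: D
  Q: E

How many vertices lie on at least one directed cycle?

7

A vertex is on a directed cycle iff it belongs to a strongly connected component of size ≥ 2 (or has a self-loop).
The vertices on cycles are {D, E, F, H, J, P, Q} — 7 in total.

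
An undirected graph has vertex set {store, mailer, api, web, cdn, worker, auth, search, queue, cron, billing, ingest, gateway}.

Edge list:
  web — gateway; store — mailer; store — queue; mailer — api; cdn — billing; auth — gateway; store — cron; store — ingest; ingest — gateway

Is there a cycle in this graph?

DFS, tracking each vertex's parent; an edge to a visited non-parent vertex closes a cycle.
Start from billing:
visit billing (parent –)
  visit cdn (parent billing)
    cdn–billing: parent, skip
visit store (parent –)
  visit ingest (parent store)
    visit gateway (parent ingest)
      gateway–ingest: parent, skip
      visit auth (parent gateway)
        auth–gateway: parent, skip
      visit web (parent gateway)
        web–gateway: parent, skip
    ingest–store: parent, skip
  visit mailer (parent store)
    mailer–store: parent, skip
    visit api (parent mailer)
      api–mailer: parent, skip
  visit cron (parent store)
    cron–store: parent, skip
  visit queue (parent store)
    queue–store: parent, skip
visit worker (parent –)
visit search (parent –)
No non-parent visited neighbor found — the graph is a forest.

No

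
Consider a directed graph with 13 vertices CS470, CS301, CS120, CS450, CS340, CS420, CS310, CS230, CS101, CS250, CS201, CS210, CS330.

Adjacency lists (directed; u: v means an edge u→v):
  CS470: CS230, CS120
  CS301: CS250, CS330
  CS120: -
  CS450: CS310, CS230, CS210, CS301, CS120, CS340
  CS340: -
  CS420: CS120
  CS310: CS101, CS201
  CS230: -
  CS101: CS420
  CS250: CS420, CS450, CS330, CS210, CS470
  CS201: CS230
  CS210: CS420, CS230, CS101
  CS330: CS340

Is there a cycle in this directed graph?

DFS with white/gray/black marking, starting from CS230:
CS230 gray
CS230 black
CS470 gray
  CS470→CS230: CS230 black — skip
  CS120 gray
  CS120 black
CS470 black
CS301 gray
  CS250 gray
    CS420 gray
      CS420→CS120: CS120 black — skip
    CS420 black
    CS450 gray
      CS310 gray
        CS101 gray
          CS101→CS420: CS420 black — skip
        CS101 black
        CS201 gray
          CS201→CS230: CS230 black — skip
        CS201 black
      CS310 black
      CS450→CS230: CS230 black — skip
      CS210 gray
        CS210→CS420: CS420 black — skip
        CS210→CS230: CS230 black — skip
        CS210→CS101: CS101 black — skip
      CS210 black
      CS450→CS301: CS301 is gray → back edge
Back edge found, so a cycle exists: CS301 → CS250 → CS450 → CS301.

Yes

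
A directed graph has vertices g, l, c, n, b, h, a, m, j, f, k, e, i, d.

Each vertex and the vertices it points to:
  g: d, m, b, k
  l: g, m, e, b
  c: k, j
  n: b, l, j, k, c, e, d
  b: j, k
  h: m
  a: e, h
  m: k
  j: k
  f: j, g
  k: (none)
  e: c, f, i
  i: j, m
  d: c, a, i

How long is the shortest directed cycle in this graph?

5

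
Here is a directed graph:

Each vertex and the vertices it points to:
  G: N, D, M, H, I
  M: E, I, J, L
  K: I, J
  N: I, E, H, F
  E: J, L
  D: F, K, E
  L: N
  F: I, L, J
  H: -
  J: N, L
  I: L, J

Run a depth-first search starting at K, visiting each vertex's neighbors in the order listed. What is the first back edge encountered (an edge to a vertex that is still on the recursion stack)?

DFS from K (visiting each vertex's neighbors in the order listed); mark gray on enter, black on exit:
K gray
  I gray
    L gray
      N gray
        N→I: I is gray → back edge
First back edge: N → I.

N->I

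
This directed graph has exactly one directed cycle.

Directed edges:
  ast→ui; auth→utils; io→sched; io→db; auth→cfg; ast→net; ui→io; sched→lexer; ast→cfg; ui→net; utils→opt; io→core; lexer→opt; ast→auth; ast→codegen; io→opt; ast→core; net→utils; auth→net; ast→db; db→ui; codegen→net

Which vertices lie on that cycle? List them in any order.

db, io, ui

DFS with gray/black marking from ui:
ui gray
  net gray
    utils gray
      opt gray
      opt black
    utils black
  net black
  io gray
    core gray
    core black
    io→opt: opt black — skip
    sched gray
      lexer gray
        lexer→opt: opt black — skip
      lexer black
    sched black
    db gray
      db→ui: ui is gray → back edge
Back edge closes the cycle ui → io → db → ui; its vertices are {db, io, ui}.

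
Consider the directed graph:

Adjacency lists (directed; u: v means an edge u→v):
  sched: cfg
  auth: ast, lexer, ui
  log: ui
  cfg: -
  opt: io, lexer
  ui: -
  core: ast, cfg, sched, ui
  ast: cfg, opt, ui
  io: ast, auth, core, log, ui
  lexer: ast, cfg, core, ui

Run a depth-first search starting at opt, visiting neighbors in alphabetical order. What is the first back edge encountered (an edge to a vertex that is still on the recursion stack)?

ast→opt

DFS from opt (visiting neighbors in alphabetical order); mark gray on enter, black on exit:
opt gray
  io gray
    ast gray
      cfg gray
      cfg black
      ast→opt: opt is gray → back edge
First back edge: ast → opt.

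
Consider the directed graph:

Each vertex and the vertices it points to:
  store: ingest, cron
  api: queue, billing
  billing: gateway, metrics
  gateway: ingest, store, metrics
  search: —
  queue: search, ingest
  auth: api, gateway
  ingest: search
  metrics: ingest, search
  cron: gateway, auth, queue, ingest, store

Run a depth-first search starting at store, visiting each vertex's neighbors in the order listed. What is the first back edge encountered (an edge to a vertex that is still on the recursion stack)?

DFS from store (visiting each vertex's neighbors in the order listed); mark gray on enter, black on exit:
store gray
  ingest gray
    search gray
    search black
  ingest black
  cron gray
    gateway gray
      gateway→ingest: ingest black — skip
      gateway→store: store is gray → back edge
First back edge: gateway → store.

gateway->store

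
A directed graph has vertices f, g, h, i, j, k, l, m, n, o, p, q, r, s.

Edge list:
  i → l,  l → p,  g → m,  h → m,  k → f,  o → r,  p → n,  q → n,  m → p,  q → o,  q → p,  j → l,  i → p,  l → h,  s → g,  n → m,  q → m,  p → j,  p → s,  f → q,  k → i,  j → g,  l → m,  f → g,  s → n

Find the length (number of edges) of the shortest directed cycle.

3

For each vertex v, BFS finds the shortest path from v back to v.
The shortest such closed walk is l → p → j → l, length 3.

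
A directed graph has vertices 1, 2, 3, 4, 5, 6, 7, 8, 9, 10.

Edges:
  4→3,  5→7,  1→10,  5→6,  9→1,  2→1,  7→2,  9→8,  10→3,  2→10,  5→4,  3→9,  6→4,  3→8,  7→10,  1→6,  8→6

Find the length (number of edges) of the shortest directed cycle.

For each vertex v, BFS finds the shortest path from v back to v.
The shortest such closed walk is 4 → 3 → 8 → 6 → 4, length 4.

4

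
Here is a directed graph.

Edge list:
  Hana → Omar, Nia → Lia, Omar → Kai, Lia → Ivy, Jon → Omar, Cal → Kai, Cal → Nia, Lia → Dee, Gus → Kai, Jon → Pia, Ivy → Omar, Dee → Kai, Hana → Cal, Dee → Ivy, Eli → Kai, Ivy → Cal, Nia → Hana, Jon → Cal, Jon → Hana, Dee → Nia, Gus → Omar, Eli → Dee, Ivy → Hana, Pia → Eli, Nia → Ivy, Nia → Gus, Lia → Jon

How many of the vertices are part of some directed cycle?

A vertex is on a directed cycle iff it belongs to a strongly connected component of size ≥ 2 (or has a self-loop).
The vertices on cycles are {Cal, Dee, Eli, Ivy, Jon, Lia, Nia, Pia, Hana} — 9 in total.

9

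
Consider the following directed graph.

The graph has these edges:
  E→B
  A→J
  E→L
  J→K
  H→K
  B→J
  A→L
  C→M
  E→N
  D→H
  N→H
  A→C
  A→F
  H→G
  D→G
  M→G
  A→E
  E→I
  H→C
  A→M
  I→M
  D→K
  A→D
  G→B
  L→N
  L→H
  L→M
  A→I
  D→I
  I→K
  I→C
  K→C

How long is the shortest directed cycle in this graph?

For each vertex v, BFS finds the shortest path from v back to v.
The shortest such closed walk is B → J → K → C → M → G → B, length 6.

6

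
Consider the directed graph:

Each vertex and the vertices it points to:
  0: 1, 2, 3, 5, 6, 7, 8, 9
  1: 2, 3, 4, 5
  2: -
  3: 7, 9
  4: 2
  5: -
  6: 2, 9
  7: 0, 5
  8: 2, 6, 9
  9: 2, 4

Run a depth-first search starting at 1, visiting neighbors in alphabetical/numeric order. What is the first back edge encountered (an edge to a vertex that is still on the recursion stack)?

0→1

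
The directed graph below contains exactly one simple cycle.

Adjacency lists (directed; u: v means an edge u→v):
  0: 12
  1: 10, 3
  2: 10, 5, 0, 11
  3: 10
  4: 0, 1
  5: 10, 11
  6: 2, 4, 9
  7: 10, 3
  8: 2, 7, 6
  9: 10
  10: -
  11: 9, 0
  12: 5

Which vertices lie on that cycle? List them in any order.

0, 5, 11, 12

DFS with gray/black marking from 11:
11 gray
  9 gray
    10 gray
    10 black
  9 black
  0 gray
    12 gray
      5 gray
        5→10: 10 black — skip
        5→11: 11 is gray → back edge
Back edge closes the cycle 11 → 0 → 12 → 5 → 11; its vertices are {0, 5, 11, 12}.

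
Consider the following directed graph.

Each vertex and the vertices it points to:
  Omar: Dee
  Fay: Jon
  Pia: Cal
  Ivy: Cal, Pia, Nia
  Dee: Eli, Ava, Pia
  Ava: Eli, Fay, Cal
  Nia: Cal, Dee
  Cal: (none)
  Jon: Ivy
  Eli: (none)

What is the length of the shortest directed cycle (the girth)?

6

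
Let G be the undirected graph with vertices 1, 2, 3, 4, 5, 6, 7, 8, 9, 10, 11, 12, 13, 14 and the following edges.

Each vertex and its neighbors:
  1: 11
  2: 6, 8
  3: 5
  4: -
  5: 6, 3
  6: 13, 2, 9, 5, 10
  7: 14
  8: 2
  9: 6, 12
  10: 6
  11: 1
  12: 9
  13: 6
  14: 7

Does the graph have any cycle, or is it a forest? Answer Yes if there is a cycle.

DFS, tracking each vertex's parent; an edge to a visited non-parent vertex closes a cycle.
Start from 12:
visit 12 (parent –)
  visit 9 (parent 12)
    visit 6 (parent 9)
      visit 13 (parent 6)
        13–6: parent, skip
      visit 2 (parent 6)
        2–6: parent, skip
        visit 8 (parent 2)
          8–2: parent, skip
      6–9: parent, skip
      visit 5 (parent 6)
        5–6: parent, skip
        visit 3 (parent 5)
          3–5: parent, skip
      visit 10 (parent 6)
        10–6: parent, skip
    9–12: parent, skip
visit 1 (parent –)
  visit 11 (parent 1)
    11–1: parent, skip
visit 4 (parent –)
visit 7 (parent –)
  visit 14 (parent 7)
    14–7: parent, skip
No non-parent visited neighbor found — the graph is a forest.

No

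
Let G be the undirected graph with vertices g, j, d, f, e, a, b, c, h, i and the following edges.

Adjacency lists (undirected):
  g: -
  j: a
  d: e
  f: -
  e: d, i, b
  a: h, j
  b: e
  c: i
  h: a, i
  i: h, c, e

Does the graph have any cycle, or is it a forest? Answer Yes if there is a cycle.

No

DFS, tracking each vertex's parent; an edge to a visited non-parent vertex closes a cycle.
Start from i:
visit i (parent –)
  visit h (parent i)
    visit a (parent h)
      a–h: parent, skip
      visit j (parent a)
        j–a: parent, skip
    h–i: parent, skip
  visit c (parent i)
    c–i: parent, skip
  visit e (parent i)
    visit d (parent e)
      d–e: parent, skip
    e–i: parent, skip
    visit b (parent e)
      b–e: parent, skip
visit g (parent –)
visit f (parent –)
No non-parent visited neighbor found — the graph is a forest.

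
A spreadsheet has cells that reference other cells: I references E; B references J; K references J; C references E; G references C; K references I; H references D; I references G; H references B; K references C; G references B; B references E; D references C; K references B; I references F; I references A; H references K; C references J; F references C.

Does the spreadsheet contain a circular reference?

DFS with white/gray/black marking, starting from I:
I gray
  E gray
  E black
  A gray
  A black
  F gray
    C gray
      C→E: E black — skip
      J gray
      J black
    C black
  F black
  G gray
    G→C: C black — skip
    B gray
      B→J: J black — skip
      B→E: E black — skip
    B black
  G black
I black
D gray
  D→C: C black — skip
D black
H gray
  H→B: B black — skip
  H→D: D black — skip
  K gray
    K→C: C black — skip
    K→B: B black — skip
    K→J: J black — skip
    K→I: I black — skip
  K black
H black
Every edge goes to a white or black vertex — no back edge, so the graph is acyclic.

No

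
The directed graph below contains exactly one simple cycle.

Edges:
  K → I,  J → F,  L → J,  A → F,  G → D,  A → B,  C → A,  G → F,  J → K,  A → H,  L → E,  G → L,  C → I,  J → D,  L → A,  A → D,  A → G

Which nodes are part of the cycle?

A, G, L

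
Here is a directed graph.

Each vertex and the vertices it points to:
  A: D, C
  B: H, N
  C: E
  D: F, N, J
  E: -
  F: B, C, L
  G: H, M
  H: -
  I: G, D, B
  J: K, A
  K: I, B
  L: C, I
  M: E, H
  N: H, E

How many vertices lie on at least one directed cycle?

A vertex is on a directed cycle iff it belongs to a strongly connected component of size ≥ 2 (or has a self-loop).
The vertices on cycles are {A, D, F, I, J, K, L} — 7 in total.

7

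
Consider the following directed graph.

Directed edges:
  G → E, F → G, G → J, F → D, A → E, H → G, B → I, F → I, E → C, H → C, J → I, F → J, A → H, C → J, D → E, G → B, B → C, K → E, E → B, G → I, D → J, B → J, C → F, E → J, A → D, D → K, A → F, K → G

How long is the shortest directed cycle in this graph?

4

For each vertex v, BFS finds the shortest path from v back to v.
The shortest such closed walk is D → E → C → F → D, length 4.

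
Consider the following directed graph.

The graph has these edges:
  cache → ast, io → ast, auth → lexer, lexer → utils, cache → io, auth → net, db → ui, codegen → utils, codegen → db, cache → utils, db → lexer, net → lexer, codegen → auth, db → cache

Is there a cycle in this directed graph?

No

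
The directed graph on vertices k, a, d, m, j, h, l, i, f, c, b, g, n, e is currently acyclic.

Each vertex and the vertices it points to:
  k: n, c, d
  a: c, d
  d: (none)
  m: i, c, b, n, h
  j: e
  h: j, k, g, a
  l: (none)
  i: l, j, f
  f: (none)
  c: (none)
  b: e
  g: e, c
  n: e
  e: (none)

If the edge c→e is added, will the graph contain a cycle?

No

Adding c→e creates a cycle iff e can already reach c.
Explore from e: no path reaches c. The graph stays acyclic.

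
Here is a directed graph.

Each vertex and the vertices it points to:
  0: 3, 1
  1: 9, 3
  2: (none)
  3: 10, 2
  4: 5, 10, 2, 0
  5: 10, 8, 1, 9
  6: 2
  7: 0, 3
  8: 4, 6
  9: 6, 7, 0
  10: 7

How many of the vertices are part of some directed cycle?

9

A vertex is on a directed cycle iff it belongs to a strongly connected component of size ≥ 2 (or has a self-loop).
The vertices on cycles are {0, 1, 3, 4, 5, 7, 8, 9, 10} — 9 in total.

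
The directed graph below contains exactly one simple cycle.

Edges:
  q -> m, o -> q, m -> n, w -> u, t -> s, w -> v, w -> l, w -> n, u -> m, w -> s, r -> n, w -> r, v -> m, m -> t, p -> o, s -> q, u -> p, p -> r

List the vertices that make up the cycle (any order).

DFS with gray/black marking from s:
s gray
  q gray
    m gray
      n gray
      n black
      t gray
        t→s: s is gray → back edge
Back edge closes the cycle s → q → m → t → s; its vertices are {m, q, s, t}.

m, q, s, t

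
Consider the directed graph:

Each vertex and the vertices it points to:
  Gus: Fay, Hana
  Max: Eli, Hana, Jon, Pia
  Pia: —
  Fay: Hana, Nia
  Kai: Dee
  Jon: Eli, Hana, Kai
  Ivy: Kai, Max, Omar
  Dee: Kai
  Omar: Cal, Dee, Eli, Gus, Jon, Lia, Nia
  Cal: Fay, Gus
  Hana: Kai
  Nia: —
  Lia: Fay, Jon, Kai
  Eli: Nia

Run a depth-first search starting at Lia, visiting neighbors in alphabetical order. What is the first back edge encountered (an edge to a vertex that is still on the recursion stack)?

Dee->Kai

DFS from Lia (visiting neighbors in alphabetical order); mark gray on enter, black on exit:
Lia gray
  Fay gray
    Hana gray
      Kai gray
        Dee gray
          Dee→Kai: Kai is gray → back edge
First back edge: Dee → Kai.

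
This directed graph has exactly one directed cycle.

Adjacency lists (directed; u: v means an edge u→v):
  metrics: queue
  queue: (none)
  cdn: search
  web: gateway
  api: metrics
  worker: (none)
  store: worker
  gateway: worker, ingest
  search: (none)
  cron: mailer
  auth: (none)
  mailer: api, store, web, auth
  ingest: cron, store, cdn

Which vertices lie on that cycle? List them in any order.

web, cron, ingest, mailer, gateway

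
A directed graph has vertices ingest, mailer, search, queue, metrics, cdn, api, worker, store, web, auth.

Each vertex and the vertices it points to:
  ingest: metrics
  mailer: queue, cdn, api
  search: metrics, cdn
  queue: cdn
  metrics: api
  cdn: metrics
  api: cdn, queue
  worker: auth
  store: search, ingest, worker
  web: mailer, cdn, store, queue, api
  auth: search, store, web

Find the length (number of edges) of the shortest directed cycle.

3

For each vertex v, BFS finds the shortest path from v back to v.
The shortest such closed walk is auth → store → worker → auth, length 3.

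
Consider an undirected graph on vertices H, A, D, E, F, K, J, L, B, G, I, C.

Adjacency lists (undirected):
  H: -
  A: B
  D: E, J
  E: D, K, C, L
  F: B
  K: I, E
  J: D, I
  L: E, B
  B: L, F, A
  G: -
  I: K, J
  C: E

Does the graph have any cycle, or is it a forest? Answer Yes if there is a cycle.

DFS, tracking each vertex's parent; an edge to a visited non-parent vertex closes a cycle.
Start from B:
visit B (parent –)
  visit L (parent B)
    visit E (parent L)
      visit D (parent E)
        D–E: parent, skip
        visit J (parent D)
          J–D: parent, skip
          visit I (parent J)
            visit K (parent I)
              K–I: parent, skip
              K–E: E visited and ≠ parent → cycle
Cycle: E – D – J – I – K – E.

Yes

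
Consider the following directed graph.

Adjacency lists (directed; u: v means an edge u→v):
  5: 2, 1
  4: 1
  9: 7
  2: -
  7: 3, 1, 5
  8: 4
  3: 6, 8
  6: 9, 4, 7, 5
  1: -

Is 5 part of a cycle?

5 lies on a cycle iff there is a path from 5 back to itself.
Exploring from 5, it never reaches itself; equivalently, its strongly connected component is a singleton.

No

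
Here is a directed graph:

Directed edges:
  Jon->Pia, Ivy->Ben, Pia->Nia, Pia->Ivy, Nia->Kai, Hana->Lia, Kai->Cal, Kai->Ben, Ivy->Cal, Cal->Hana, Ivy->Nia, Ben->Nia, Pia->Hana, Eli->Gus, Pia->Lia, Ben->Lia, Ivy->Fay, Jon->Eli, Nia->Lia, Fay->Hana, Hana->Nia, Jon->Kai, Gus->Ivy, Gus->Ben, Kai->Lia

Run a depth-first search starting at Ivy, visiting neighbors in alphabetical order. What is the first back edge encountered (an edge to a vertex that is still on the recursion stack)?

Kai→Ben

DFS from Ivy (visiting neighbors in alphabetical order); mark gray on enter, black on exit:
Ivy gray
  Ben gray
    Lia gray
    Lia black
    Nia gray
      Kai gray
        Kai→Ben: Ben is gray → back edge
First back edge: Kai → Ben.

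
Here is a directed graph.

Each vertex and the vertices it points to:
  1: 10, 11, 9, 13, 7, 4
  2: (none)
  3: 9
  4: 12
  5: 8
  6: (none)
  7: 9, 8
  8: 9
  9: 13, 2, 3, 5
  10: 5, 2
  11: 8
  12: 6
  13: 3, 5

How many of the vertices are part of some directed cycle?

5

A vertex is on a directed cycle iff it belongs to a strongly connected component of size ≥ 2 (or has a self-loop).
The vertices on cycles are {3, 5, 8, 9, 13} — 5 in total.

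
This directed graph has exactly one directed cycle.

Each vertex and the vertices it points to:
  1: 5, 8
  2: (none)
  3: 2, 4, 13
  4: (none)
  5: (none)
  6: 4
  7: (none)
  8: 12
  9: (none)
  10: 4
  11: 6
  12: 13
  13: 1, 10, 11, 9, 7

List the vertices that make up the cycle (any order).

DFS with gray/black marking from 13:
13 gray
  1 gray
    5 gray
    5 black
    8 gray
      12 gray
        12→13: 13 is gray → back edge
Back edge closes the cycle 13 → 1 → 8 → 12 → 13; its vertices are {1, 8, 12, 13}.

1, 8, 12, 13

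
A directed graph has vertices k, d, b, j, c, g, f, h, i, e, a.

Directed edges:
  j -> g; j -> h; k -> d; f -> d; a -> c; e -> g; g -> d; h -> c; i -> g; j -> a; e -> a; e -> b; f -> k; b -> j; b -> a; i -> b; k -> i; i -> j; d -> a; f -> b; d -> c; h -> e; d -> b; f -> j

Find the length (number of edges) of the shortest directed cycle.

For each vertex v, BFS finds the shortest path from v back to v.
The shortest such closed walk is b → j → h → e → b, length 4.

4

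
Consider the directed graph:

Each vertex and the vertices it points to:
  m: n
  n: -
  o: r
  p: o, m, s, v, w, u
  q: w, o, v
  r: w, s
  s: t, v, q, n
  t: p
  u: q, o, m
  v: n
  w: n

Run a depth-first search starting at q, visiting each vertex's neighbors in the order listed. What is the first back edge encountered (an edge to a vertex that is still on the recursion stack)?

p→o

DFS from q (visiting each vertex's neighbors in the order listed); mark gray on enter, black on exit:
q gray
  w gray
    n gray
    n black
  w black
  o gray
    r gray
      r→w: w black — skip
      s gray
        t gray
          p gray
            p→o: o is gray → back edge
First back edge: p → o.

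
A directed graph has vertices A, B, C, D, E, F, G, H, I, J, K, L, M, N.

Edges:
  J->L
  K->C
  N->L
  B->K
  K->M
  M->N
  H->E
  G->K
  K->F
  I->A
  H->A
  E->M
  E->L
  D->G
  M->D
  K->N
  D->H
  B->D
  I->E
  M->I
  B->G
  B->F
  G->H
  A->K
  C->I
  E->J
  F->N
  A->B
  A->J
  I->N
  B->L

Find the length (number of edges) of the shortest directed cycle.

For each vertex v, BFS finds the shortest path from v back to v.
The shortest such closed walk is M → I → E → M, length 3.

3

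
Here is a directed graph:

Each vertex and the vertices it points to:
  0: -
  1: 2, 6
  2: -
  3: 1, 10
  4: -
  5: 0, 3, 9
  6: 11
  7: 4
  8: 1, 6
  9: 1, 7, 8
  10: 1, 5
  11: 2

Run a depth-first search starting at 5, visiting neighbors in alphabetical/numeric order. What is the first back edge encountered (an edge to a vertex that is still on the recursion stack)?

DFS from 5 (visiting neighbors in alphabetical/numeric order); mark gray on enter, black on exit:
5 gray
  0 gray
  0 black
  3 gray
    1 gray
      2 gray
      2 black
      6 gray
        11 gray
          11→2: 2 black — skip
        11 black
      6 black
    1 black
    10 gray
      10→1: 1 black — skip
      10→5: 5 is gray → back edge
First back edge: 10 → 5.

10->5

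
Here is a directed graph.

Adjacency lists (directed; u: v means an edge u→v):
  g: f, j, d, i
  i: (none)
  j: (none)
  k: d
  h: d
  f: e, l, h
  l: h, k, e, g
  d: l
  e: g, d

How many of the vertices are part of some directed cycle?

7

A vertex is on a directed cycle iff it belongs to a strongly connected component of size ≥ 2 (or has a self-loop).
The vertices on cycles are {d, e, f, g, h, k, l} — 7 in total.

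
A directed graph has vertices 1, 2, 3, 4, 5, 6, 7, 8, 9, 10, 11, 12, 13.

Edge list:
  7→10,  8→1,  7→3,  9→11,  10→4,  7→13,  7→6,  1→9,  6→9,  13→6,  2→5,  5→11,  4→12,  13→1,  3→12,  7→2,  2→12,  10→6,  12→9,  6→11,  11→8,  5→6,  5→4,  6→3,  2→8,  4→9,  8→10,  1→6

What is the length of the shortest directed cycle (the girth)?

4

For each vertex v, BFS finds the shortest path from v back to v.
The shortest such closed walk is 10 → 6 → 11 → 8 → 10, length 4.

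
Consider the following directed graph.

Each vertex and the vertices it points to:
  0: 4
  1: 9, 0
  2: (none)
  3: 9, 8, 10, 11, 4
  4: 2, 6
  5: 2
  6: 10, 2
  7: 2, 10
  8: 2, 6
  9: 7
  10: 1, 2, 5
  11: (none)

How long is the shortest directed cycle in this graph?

4

For each vertex v, BFS finds the shortest path from v back to v.
The shortest such closed walk is 10 → 1 → 9 → 7 → 10, length 4.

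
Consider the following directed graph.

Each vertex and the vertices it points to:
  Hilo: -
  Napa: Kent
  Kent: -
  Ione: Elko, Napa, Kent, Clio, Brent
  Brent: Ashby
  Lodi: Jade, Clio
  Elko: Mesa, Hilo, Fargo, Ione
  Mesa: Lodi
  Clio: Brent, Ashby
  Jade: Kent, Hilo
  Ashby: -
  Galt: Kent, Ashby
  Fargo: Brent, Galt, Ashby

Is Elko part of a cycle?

Elko is on a cycle iff Elko can reach itself via ≥1 edge.
Elko → Ione → Elko — yes.

Yes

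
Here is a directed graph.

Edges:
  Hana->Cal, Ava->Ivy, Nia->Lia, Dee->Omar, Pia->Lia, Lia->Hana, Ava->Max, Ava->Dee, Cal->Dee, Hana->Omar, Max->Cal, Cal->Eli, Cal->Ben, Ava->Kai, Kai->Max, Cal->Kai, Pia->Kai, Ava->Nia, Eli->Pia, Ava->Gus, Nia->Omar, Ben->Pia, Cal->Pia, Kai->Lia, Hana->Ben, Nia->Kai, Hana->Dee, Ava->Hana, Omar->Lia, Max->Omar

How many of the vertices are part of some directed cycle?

10

A vertex is on a directed cycle iff it belongs to a strongly connected component of size ≥ 2 (or has a self-loop).
The vertices on cycles are {Ben, Cal, Dee, Eli, Kai, Lia, Max, Pia, Hana, Omar} — 10 in total.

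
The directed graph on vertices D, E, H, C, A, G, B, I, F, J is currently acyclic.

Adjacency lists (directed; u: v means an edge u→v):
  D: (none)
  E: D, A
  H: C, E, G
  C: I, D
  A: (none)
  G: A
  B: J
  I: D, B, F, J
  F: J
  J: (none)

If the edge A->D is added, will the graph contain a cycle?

No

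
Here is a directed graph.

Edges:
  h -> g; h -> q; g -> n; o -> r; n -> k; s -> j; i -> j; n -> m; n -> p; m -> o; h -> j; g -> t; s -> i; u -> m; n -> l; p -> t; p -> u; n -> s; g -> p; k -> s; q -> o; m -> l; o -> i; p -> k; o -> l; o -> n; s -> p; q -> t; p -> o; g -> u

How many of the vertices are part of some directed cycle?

7

A vertex is on a directed cycle iff it belongs to a strongly connected component of size ≥ 2 (or has a self-loop).
The vertices on cycles are {k, m, n, o, p, s, u} — 7 in total.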